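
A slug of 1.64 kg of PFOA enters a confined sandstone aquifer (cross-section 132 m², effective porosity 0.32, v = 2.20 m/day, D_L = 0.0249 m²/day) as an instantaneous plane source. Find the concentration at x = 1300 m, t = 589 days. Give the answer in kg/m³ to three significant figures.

For an instantaneous plane source, C(x,t) = M/(n_e·A·√(4πDt)) · exp(−(x−vt)²/(4Dt)), with n_e·A the pore (flow) area.
Plume center vt = 2.20 × 589 = 1295.8 m, so the well at 1300 m is 4.2 m downgradient of the peak.
√(4πDt) = 13.58 m, giving peak height M/(n_e·A·√(4πDt)) = 1.64/(0.32 × 132 × 13.58) = 0.002859 kg/m³.
(x−vt)²/(4Dt) = (4.2)²/(4 × 0.0249 × 589) = 0.3007; exp(−0.3007) = 0.7403.
C = 0.002859 × 0.7403 = 0.00212 kg/m³.

0.00212 kg/m³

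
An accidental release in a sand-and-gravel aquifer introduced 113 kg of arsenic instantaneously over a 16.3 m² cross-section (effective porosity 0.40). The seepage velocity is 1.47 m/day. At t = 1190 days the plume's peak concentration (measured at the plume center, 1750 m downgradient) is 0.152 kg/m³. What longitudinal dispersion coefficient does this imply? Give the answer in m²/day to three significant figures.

0.869 m²/day

At the plume center C_max = M/(n_e·A·√(4πDt)), so D = M²/(4πt·(n_e·A·C_max)²).
n_e·A·C_max = 0.40 × 16.3 × 0.152 = 0.9910 kg/m.
D = 113²/(4π × 1190 × 0.9910²) = 0.869 m²/day.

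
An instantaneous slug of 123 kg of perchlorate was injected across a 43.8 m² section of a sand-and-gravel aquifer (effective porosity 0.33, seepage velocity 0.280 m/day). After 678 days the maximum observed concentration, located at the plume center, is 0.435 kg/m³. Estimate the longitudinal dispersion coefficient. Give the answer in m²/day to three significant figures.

At the plume center C_max = M/(n_e·A·√(4πDt)), so D = M²/(4πt·(n_e·A·C_max)²).
n_e·A·C_max = 0.33 × 43.8 × 0.435 = 6.287 kg/m.
D = 123²/(4π × 678 × 6.287²) = 0.0449 m²/day.

0.0449 m²/day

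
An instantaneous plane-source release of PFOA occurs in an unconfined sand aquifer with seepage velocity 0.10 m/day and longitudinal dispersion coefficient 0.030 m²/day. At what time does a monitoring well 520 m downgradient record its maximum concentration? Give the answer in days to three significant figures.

5200 days

For the 1D instantaneous-source solution, setting ∂C/∂t = 0 at fixed x gives v²t² + 2Dt − x² = 0, so t = (√(D² + v²x²) − D)/v².
√(D² + v²x²) = √(0.030² + 0.10² × 520²) = 52.00; v² = 0.01.
t = (52.00 − 0.030)/0.01 = 5200 days (vs. the pure-advection estimate x/v = 5200 d).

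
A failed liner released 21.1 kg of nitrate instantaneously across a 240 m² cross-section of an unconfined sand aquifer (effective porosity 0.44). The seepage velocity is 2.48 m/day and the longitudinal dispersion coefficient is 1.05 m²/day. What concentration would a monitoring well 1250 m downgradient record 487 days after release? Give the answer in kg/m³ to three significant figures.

For an instantaneous plane source, C(x,t) = M/(n_e·A·√(4πDt)) · exp(−(x−vt)²/(4Dt)), with n_e·A the pore (flow) area.
Plume center vt = 2.48 × 487 = 1207.76 m, so the well at 1250 m is 42.24 m downgradient of the peak.
√(4πDt) = 80.16 m, giving peak height M/(n_e·A·√(4πDt)) = 21.1/(0.44 × 240 × 80.16) = 0.002493 kg/m³.
(x−vt)²/(4Dt) = (42.24)²/(4 × 1.05 × 487) = 0.8723; exp(−0.8723) = 0.4180.
C = 0.002493 × 0.4180 = 0.00104 kg/m³.

0.00104 kg/m³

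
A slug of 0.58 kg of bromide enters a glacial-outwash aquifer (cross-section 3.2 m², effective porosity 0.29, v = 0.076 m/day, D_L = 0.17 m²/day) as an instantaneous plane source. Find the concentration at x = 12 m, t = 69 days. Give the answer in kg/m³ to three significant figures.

For an instantaneous plane source, C(x,t) = M/(n_e·A·√(4πDt)) · exp(−(x−vt)²/(4Dt)), with n_e·A the pore (flow) area.
Plume center vt = 0.076 × 69 = 5.244 m, so the well at 12 m is 6.756 m downgradient of the peak.
√(4πDt) = 12.14 m, giving peak height M/(n_e·A·√(4πDt)) = 0.58/(0.29 × 3.2 × 12.14) = 0.05148 kg/m³.
(x−vt)²/(4Dt) = (6.756)²/(4 × 0.17 × 69) = 0.9728; exp(−0.9728) = 0.3780.
C = 0.05148 × 0.3780 = 0.0195 kg/m³.

0.0195 kg/m³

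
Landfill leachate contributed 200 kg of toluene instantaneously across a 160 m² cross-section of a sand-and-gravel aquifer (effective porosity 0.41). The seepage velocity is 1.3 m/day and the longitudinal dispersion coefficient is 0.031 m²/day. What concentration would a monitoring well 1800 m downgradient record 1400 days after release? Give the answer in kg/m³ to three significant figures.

0.0130 kg/m³

For an instantaneous plane source, C(x,t) = M/(n_e·A·√(4πDt)) · exp(−(x−vt)²/(4Dt)), with n_e·A the pore (flow) area.
Plume center vt = 1.3 × 1400 = 1820 m, so the well at 1800 m is 20 m upgradient of the peak.
√(4πDt) = 23.35 m, giving peak height M/(n_e·A·√(4πDt)) = 200/(0.41 × 160 × 23.35) = 0.1306 kg/m³.
(x−vt)²/(4Dt) = (-20)²/(4 × 0.031 × 1400) = 2.304; exp(−2.304) = 0.09986.
C = 0.1306 × 0.09986 = 0.0130 kg/m³.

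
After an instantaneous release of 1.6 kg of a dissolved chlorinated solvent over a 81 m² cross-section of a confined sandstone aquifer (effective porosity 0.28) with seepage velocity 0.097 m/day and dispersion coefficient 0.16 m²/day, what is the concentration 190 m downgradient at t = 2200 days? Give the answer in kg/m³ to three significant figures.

0.000719 kg/m³

For an instantaneous plane source, C(x,t) = M/(n_e·A·√(4πDt)) · exp(−(x−vt)²/(4Dt)), with n_e·A the pore (flow) area.
Plume center vt = 0.097 × 2200 = 213.4 m, so the well at 190 m is 23.4 m upgradient of the peak.
√(4πDt) = 66.51 m, giving peak height M/(n_e·A·√(4πDt)) = 1.6/(0.28 × 81 × 66.51) = 0.001061 kg/m³.
(x−vt)²/(4Dt) = (-23.4)²/(4 × 0.16 × 2200) = 0.3889; exp(−0.3889) = 0.6778.
C = 0.001061 × 0.6778 = 0.000719 kg/m³.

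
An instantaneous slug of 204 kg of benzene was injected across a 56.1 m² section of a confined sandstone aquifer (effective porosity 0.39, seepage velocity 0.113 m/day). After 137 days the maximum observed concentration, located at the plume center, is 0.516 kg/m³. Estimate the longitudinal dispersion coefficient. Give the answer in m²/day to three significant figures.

0.190 m²/day

At the plume center C_max = M/(n_e·A·√(4πDt)), so D = M²/(4πt·(n_e·A·C_max)²).
n_e·A·C_max = 0.39 × 56.1 × 0.516 = 11.29 kg/m.
D = 204²/(4π × 137 × 11.29²) = 0.190 m²/day.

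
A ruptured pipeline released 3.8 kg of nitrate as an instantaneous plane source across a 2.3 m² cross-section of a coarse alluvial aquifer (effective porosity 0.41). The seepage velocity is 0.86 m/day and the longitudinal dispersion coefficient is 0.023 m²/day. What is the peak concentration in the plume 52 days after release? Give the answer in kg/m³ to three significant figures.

The peak of an instantaneous 1D plume sits at x = vt; there the Gaussian factor is 1 and C_max = M/(n_e·A·√(4πDt)), where n_e·A is the pore area the mass is dissolved in.
√(4πDt) = √(4π × 0.023 × 52) = 3.877 m, so C_max = 3.8/(0.41 × 2.3 × 3.877) = 1.04 kg/m³.

1.04 kg/m³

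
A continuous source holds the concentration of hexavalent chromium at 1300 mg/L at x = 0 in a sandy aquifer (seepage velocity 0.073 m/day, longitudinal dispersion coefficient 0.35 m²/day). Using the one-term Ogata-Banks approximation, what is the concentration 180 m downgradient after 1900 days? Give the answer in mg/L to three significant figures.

167 mg/L

For a continuous step input, C/C₀ ≈ ½·erfc((x−vt)/(2√(Dt))).
vt = 0.073 × 1900 = 138.7 m and 2√(Dt) = 2√(0.35 × 1900) = 51.58 m.
Argument (x−vt)/(2√(Dt)) = (180 − 138.7)/51.58 = 0.8007; ½·erfc(0.8007) = 0.1287.
C = 1300 × 0.1287 = 167 mg/L.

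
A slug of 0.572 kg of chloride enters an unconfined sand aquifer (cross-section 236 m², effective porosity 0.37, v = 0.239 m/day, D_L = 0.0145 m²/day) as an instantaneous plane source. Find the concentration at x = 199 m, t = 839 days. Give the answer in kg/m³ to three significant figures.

0.000505 kg/m³

For an instantaneous plane source, C(x,t) = M/(n_e·A·√(4πDt)) · exp(−(x−vt)²/(4Dt)), with n_e·A the pore (flow) area.
Plume center vt = 0.239 × 839 = 200.521 m, so the well at 199 m is 1.521 m upgradient of the peak.
√(4πDt) = 12.36 m, giving peak height M/(n_e·A·√(4πDt)) = 0.572/(0.37 × 236 × 12.36) = 0.0005300 kg/m³.
(x−vt)²/(4Dt) = (-1.521)²/(4 × 0.0145 × 839) = 0.04754; exp(−0.04754) = 0.9536.
C = 0.0005300 × 0.9536 = 0.000505 kg/m³.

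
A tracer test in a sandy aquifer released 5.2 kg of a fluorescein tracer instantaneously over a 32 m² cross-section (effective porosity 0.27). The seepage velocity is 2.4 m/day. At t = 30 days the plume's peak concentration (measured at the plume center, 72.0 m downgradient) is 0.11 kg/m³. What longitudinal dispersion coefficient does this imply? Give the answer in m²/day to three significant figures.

At the plume center C_max = M/(n_e·A·√(4πDt)), so D = M²/(4πt·(n_e·A·C_max)²).
n_e·A·C_max = 0.27 × 32 × 0.11 = 0.9504 kg/m.
D = 5.2²/(4π × 30 × 0.9504²) = 0.0794 m²/day.

0.0794 m²/day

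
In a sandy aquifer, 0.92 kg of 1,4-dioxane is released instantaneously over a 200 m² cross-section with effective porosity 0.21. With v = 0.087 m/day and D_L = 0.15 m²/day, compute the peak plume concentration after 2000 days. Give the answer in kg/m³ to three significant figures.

The peak of an instantaneous 1D plume sits at x = vt; there the Gaussian factor is 1 and C_max = M/(n_e·A·√(4πDt)), where n_e·A is the pore area the mass is dissolved in.
√(4πDt) = √(4π × 0.15 × 2000) = 61.40 m, so C_max = 0.92/(0.21 × 200 × 61.40) = 0.000357 kg/m³.

0.000357 kg/m³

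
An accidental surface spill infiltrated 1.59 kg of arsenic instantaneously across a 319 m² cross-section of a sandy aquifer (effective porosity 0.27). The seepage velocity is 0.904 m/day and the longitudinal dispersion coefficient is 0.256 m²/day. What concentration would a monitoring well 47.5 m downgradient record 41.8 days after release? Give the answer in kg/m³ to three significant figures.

For an instantaneous plane source, C(x,t) = M/(n_e·A·√(4πDt)) · exp(−(x−vt)²/(4Dt)), with n_e·A the pore (flow) area.
Plume center vt = 0.904 × 41.8 = 37.7872 m, so the well at 47.5 m is 9.7128 m downgradient of the peak.
√(4πDt) = 11.60 m, giving peak height M/(n_e·A·√(4πDt)) = 1.59/(0.27 × 319 × 11.60) = 0.001591 kg/m³.
(x−vt)²/(4Dt) = (9.7128)²/(4 × 0.256 × 41.8) = 2.204; exp(−2.204) = 0.1104.
C = 0.001591 × 0.1104 = 0.000176 kg/m³.

0.000176 kg/m³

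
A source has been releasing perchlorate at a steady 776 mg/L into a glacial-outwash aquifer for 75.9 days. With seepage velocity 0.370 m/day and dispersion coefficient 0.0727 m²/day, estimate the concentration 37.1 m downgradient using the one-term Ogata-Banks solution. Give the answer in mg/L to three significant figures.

For a continuous step input, C/C₀ ≈ ½·erfc((x−vt)/(2√(Dt))).
vt = 0.370 × 75.9 = 28.083 m and 2√(Dt) = 2√(0.0727 × 75.9) = 4.698 m.
Argument (x−vt)/(2√(Dt)) = (37.1 − 28.083)/4.698 = 1.919; ½·erfc(1.919) = 0.003325.
C = 776 × 0.003325 = 2.58 mg/L.

2.58 mg/L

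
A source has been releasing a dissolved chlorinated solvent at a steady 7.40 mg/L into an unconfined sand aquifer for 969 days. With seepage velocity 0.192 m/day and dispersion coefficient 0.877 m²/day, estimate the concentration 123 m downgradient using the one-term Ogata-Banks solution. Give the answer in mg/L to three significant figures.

For a continuous step input, C/C₀ ≈ ½·erfc((x−vt)/(2√(Dt))).
vt = 0.192 × 969 = 186.048 m and 2√(Dt) = 2√(0.877 × 969) = 58.30 m.
Argument (x−vt)/(2√(Dt)) = (123 − 186.048)/58.30 = -1.081; ½·erfc(-1.081) = 0.9368.
C = 7.40 × 0.9368 = 6.93 mg/L.

6.93 mg/L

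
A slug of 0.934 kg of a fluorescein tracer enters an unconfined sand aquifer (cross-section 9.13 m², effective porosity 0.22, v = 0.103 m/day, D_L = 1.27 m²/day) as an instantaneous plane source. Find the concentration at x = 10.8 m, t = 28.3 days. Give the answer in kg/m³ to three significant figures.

0.0142 kg/m³

For an instantaneous plane source, C(x,t) = M/(n_e·A·√(4πDt)) · exp(−(x−vt)²/(4Dt)), with n_e·A the pore (flow) area.
Plume center vt = 0.103 × 28.3 = 2.9149 m, so the well at 10.8 m is 7.8851 m downgradient of the peak.
√(4πDt) = 21.25 m, giving peak height M/(n_e·A·√(4πDt)) = 0.934/(0.22 × 9.13 × 21.25) = 0.02188 kg/m³.
(x−vt)²/(4Dt) = (7.8851)²/(4 × 1.27 × 28.3) = 0.4325; exp(−0.4325) = 0.6489.
C = 0.02188 × 0.6489 = 0.0142 kg/m³.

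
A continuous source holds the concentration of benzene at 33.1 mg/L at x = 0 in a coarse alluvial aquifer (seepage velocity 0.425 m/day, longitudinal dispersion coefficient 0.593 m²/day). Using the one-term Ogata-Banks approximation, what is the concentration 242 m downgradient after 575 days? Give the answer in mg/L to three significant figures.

17.7 mg/L

For a continuous step input, C/C₀ ≈ ½·erfc((x−vt)/(2√(Dt))).
vt = 0.425 × 575 = 244.375 m and 2√(Dt) = 2√(0.593 × 575) = 36.93 m.
Argument (x−vt)/(2√(Dt)) = (242 − 244.375)/36.93 = -0.06431; ½·erfc(-0.06431) = 0.5362.
C = 33.1 × 0.5362 = 17.7 mg/L.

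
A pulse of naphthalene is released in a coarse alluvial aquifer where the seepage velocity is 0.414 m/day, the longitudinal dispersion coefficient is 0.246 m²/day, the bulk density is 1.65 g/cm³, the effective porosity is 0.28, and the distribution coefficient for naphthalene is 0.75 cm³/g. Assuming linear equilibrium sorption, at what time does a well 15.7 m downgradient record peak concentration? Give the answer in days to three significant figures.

198 days

Retardation factor R = 1 + ρ_b·K_d/n = 1 + 1.65 × 0.75/0.28 = 5.420.
Sorption retards both mechanisms: v_R = v/R = 0.07638 m/day, D_R = D/R = 0.04539 m²/day.
Peak time from v_R²t² + 2D_R t − x² = 0: t = (√(D_R² + v_R²x²) − D_R)/v_R².
√(D_R² + v_R²x²) = √(0.04539² + 0.07638² × 15.7²) = 1.200; v_R² = 0.005834.
t = (1.200 − 0.04539)/0.005834 = 198 days.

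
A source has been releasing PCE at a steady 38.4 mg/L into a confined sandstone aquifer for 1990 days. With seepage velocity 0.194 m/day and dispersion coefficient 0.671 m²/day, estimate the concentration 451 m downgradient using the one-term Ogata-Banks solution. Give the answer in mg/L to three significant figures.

For a continuous step input, C/C₀ ≈ ½·erfc((x−vt)/(2√(Dt))).
vt = 0.194 × 1990 = 386.06 m and 2√(Dt) = 2√(0.671 × 1990) = 73.08 m.
Argument (x−vt)/(2√(Dt)) = (451 − 386.06)/73.08 = 0.8886; ½·erfc(0.8886) = 0.1044.
C = 38.4 × 0.1044 = 4.01 mg/L.

4.01 mg/L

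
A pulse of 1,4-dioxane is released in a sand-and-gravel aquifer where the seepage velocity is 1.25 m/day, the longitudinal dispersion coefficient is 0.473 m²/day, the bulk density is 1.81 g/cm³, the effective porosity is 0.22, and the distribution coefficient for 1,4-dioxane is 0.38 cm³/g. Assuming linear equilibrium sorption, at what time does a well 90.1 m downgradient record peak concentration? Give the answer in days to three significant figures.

Retardation factor R = 1 + ρ_b·K_d/n = 1 + 1.81 × 0.38/0.22 = 4.126.
Sorption retards both mechanisms: v_R = v/R = 0.3030 m/day, D_R = D/R = 0.1146 m²/day.
Peak time from v_R²t² + 2D_R t − x² = 0: t = (√(D_R² + v_R²x²) − D_R)/v_R².
√(D_R² + v_R²x²) = √(0.1146² + 0.3030² × 90.1²) = 27.30; v_R² = 0.09181.
t = (27.30 − 0.1146)/0.09181 = 296 days.

296 days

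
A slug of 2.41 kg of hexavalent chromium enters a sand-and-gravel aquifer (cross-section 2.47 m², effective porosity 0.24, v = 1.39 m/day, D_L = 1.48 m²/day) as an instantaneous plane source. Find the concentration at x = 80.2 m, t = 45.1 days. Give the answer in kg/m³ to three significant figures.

For an instantaneous plane source, C(x,t) = M/(n_e·A·√(4πDt)) · exp(−(x−vt)²/(4Dt)), with n_e·A the pore (flow) area.
Plume center vt = 1.39 × 45.1 = 62.689 m, so the well at 80.2 m is 17.511 m downgradient of the peak.
√(4πDt) = 28.96 m, giving peak height M/(n_e·A·√(4πDt)) = 2.41/(0.24 × 2.47 × 28.96) = 0.1404 kg/m³.
(x−vt)²/(4Dt) = (17.511)²/(4 × 1.48 × 45.1) = 1.148; exp(−1.148) = 0.3173.
C = 0.1404 × 0.3173 = 0.0445 kg/m³.

0.0445 kg/m³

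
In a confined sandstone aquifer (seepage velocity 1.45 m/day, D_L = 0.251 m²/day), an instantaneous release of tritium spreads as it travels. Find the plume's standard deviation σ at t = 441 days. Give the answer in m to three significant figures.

14.9 m

Dispersive spreading gives a Gaussian with σ² = 2Dt; advection only shifts the center.
σ = √(2 × 0.251 × 441) = 14.9 m.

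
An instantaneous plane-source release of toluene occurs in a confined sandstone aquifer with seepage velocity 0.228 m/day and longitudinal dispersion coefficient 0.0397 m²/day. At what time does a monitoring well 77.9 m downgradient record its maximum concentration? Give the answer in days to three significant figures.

For the 1D instantaneous-source solution, setting ∂C/∂t = 0 at fixed x gives v²t² + 2Dt − x² = 0, so t = (√(D² + v²x²) − D)/v².
√(D² + v²x²) = √(0.0397² + 0.228² × 77.9²) = 17.76; v² = 0.051984.
t = (17.76 − 0.0397)/0.051984 = 341 days (vs. the pure-advection estimate x/v = 342 d).

341 days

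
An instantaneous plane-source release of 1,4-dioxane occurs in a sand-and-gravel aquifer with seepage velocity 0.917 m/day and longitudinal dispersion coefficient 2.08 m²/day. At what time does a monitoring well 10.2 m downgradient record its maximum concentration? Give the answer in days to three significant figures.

For the 1D instantaneous-source solution, setting ∂C/∂t = 0 at fixed x gives v²t² + 2Dt − x² = 0, so t = (√(D² + v²x²) − D)/v².
√(D² + v²x²) = √(2.08² + 0.917² × 10.2²) = 9.582; v² = 0.840889.
t = (9.582 − 2.08)/0.840889 = 8.92 days (vs. the pure-advection estimate x/v = 11.1 d).

8.92 days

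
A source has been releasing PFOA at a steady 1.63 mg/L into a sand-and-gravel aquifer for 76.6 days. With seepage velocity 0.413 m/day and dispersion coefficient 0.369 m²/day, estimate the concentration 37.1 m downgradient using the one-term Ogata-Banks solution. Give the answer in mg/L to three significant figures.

0.381 mg/L

For a continuous step input, C/C₀ ≈ ½·erfc((x−vt)/(2√(Dt))).
vt = 0.413 × 76.6 = 31.6358 m and 2√(Dt) = 2√(0.369 × 76.6) = 10.63 m.
Argument (x−vt)/(2√(Dt)) = (37.1 − 31.6358)/10.63 = 0.5140; ½·erfc(0.5140) = 0.2336.
C = 1.63 × 0.2336 = 0.381 mg/L.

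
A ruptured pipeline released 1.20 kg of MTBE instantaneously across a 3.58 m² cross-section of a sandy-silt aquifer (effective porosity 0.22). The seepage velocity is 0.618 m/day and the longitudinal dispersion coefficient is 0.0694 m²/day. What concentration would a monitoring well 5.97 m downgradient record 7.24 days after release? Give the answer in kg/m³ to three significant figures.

0.199 kg/m³

For an instantaneous plane source, C(x,t) = M/(n_e·A·√(4πDt)) · exp(−(x−vt)²/(4Dt)), with n_e·A the pore (flow) area.
Plume center vt = 0.618 × 7.24 = 4.47432 m, so the well at 5.97 m is 1.49568 m downgradient of the peak.
√(4πDt) = 2.513 m, giving peak height M/(n_e·A·√(4πDt)) = 1.20/(0.22 × 3.58 × 2.513) = 0.6063 kg/m³.
(x−vt)²/(4Dt) = (1.49568)²/(4 × 0.0694 × 7.24) = 1.113; exp(−1.113) = 0.3286.
C = 0.6063 × 0.3286 = 0.199 kg/m³.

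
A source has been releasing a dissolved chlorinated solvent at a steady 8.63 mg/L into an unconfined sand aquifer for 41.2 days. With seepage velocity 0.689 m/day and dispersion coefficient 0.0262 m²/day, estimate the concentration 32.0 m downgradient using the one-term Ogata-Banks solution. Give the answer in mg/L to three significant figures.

0.0601 mg/L

For a continuous step input, C/C₀ ≈ ½·erfc((x−vt)/(2√(Dt))).
vt = 0.689 × 41.2 = 28.3868 m and 2√(Dt) = 2√(0.0262 × 41.2) = 2.078 m.
Argument (x−vt)/(2√(Dt)) = (32.0 − 28.3868)/2.078 = 1.739; ½·erfc(1.739) = 0.006960.
C = 8.63 × 0.006960 = 0.0601 mg/L.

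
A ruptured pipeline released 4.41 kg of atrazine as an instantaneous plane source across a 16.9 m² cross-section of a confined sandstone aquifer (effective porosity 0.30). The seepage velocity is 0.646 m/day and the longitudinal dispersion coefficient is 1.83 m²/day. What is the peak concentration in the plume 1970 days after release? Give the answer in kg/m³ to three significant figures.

The peak of an instantaneous 1D plume sits at x = vt; there the Gaussian factor is 1 and C_max = M/(n_e·A·√(4πDt)), where n_e·A is the pore area the mass is dissolved in.
√(4πDt) = √(4π × 1.83 × 1970) = 212.8 m, so C_max = 4.41/(0.30 × 16.9 × 212.8) = 0.00409 kg/m³.

0.00409 kg/m³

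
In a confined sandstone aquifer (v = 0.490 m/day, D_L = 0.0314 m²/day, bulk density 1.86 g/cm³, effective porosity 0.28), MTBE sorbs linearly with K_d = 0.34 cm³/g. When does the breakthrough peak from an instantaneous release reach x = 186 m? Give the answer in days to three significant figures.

Retardation factor R = 1 + ρ_b·K_d/n = 1 + 1.86 × 0.34/0.28 = 3.259.
Sorption retards both mechanisms: v_R = v/R = 0.1504 m/day, D_R = D/R = 0.009635 m²/day.
Peak time from v_R²t² + 2D_R t − x² = 0: t = (√(D_R² + v_R²x²) − D_R)/v_R².
√(D_R² + v_R²x²) = √(0.009635² + 0.1504² × 186²) = 27.97; v_R² = 0.02262.
t = (27.97 − 0.009635)/0.02262 = 1240 days.

1240 days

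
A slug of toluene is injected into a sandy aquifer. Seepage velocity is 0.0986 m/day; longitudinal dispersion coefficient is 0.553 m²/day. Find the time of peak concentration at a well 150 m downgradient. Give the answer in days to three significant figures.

1470 days

For the 1D instantaneous-source solution, setting ∂C/∂t = 0 at fixed x gives v²t² + 2Dt − x² = 0, so t = (√(D² + v²x²) − D)/v².
√(D² + v²x²) = √(0.553² + 0.0986² × 150²) = 14.80; v² = 0.00972196.
t = (14.80 − 0.553)/0.00972196 = 1470 days (vs. the pure-advection estimate x/v = 1520 d).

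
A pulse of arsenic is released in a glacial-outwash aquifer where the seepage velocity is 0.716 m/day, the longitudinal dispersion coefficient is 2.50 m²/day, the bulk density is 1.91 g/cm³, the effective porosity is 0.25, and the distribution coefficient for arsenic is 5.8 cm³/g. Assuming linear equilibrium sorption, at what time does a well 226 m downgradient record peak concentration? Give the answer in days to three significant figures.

Retardation factor R = 1 + ρ_b·K_d/n = 1 + 1.91 × 5.8/0.25 = 45.31.
Sorption retards both mechanisms: v_R = v/R = 0.01580 m/day, D_R = D/R = 0.05518 m²/day.
Peak time from v_R²t² + 2D_R t − x² = 0: t = (√(D_R² + v_R²x²) − D_R)/v_R².
√(D_R² + v_R²x²) = √(0.05518² + 0.01580² × 226²) = 3.571; v_R² = 0.0002496.
t = (3.571 − 0.05518)/0.0002496 = 14100 days.

14100 days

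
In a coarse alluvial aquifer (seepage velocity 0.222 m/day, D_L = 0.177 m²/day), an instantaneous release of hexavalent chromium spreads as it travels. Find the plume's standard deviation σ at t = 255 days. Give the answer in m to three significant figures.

9.50 m

Dispersive spreading gives a Gaussian with σ² = 2Dt; advection only shifts the center.
σ = √(2 × 0.177 × 255) = 9.50 m.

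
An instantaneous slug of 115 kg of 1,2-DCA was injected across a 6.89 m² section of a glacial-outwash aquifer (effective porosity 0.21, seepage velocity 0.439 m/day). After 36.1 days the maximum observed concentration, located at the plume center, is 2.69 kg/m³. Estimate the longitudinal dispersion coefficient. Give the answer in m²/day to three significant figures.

At the plume center C_max = M/(n_e·A·√(4πDt)), so D = M²/(4πt·(n_e·A·C_max)²).
n_e·A·C_max = 0.21 × 6.89 × 2.69 = 3.892 kg/m.
D = 115²/(4π × 36.1 × 3.892²) = 1.92 m²/day.

1.92 m²/day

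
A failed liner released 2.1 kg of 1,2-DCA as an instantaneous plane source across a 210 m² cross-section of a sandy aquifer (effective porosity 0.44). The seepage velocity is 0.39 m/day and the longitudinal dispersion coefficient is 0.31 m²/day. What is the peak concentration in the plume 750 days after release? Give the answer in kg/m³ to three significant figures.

The peak of an instantaneous 1D plume sits at x = vt; there the Gaussian factor is 1 and C_max = M/(n_e·A·√(4πDt)), where n_e·A is the pore area the mass is dissolved in.
√(4πDt) = √(4π × 0.31 × 750) = 54.05 m, so C_max = 2.1/(0.44 × 210 × 54.05) = 0.000420 kg/m³.

0.000420 kg/m³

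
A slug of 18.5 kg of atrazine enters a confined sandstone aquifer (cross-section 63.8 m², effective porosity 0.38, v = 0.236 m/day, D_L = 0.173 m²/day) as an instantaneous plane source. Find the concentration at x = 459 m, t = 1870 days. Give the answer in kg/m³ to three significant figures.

0.00940 kg/m³

For an instantaneous plane source, C(x,t) = M/(n_e·A·√(4πDt)) · exp(−(x−vt)²/(4Dt)), with n_e·A the pore (flow) area.
Plume center vt = 0.236 × 1870 = 441.32 m, so the well at 459 m is 17.68 m downgradient of the peak.
√(4πDt) = 63.76 m, giving peak height M/(n_e·A·√(4πDt)) = 18.5/(0.38 × 63.8 × 63.76) = 0.01197 kg/m³.
(x−vt)²/(4Dt) = (17.68)²/(4 × 0.173 × 1870) = 0.2416; exp(−0.2416) = 0.7854.
C = 0.01197 × 0.7854 = 0.00940 kg/m³.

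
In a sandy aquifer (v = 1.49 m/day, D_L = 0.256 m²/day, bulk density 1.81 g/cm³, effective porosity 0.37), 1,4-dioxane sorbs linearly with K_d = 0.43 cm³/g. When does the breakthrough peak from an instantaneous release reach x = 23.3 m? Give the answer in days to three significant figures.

48.2 days

Retardation factor R = 1 + ρ_b·K_d/n = 1 + 1.81 × 0.43/0.37 = 3.104.
Sorption retards both mechanisms: v_R = v/R = 0.4800 m/day, D_R = D/R = 0.08247 m²/day.
Peak time from v_R²t² + 2D_R t − x² = 0: t = (√(D_R² + v_R²x²) − D_R)/v_R².
√(D_R² + v_R²x²) = √(0.08247² + 0.4800² × 23.3²) = 11.18; v_R² = 0.2304.
t = (11.18 − 0.08247)/0.2304 = 48.2 days.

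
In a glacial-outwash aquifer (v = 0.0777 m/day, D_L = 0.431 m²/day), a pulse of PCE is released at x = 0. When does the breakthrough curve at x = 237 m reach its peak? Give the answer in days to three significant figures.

2980 days

For the 1D instantaneous-source solution, setting ∂C/∂t = 0 at fixed x gives v²t² + 2Dt − x² = 0, so t = (√(D² + v²x²) − D)/v².
√(D² + v²x²) = √(0.431² + 0.0777² × 237²) = 18.42; v² = 0.00603729.
t = (18.42 − 0.431)/0.00603729 = 2980 days (vs. the pure-advection estimate x/v = 3050 d).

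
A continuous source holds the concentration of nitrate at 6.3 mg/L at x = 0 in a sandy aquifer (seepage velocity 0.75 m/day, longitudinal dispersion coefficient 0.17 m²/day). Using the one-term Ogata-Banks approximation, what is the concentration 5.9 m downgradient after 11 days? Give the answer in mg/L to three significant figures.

For a continuous step input, C/C₀ ≈ ½·erfc((x−vt)/(2√(Dt))).
vt = 0.75 × 11 = 8.25 m and 2√(Dt) = 2√(0.17 × 11) = 2.735 m.
Argument (x−vt)/(2√(Dt)) = (5.9 − 8.25)/2.735 = -0.8592; ½·erfc(-0.8592) = 0.8878.
C = 6.3 × 0.8878 = 5.59 mg/L.

5.59 mg/L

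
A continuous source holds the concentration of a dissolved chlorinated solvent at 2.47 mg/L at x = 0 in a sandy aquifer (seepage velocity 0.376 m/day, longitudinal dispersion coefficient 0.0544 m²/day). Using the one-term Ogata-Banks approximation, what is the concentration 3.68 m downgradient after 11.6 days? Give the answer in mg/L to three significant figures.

1.80 mg/L

For a continuous step input, C/C₀ ≈ ½·erfc((x−vt)/(2√(Dt))).
vt = 0.376 × 11.6 = 4.3616 m and 2√(Dt) = 2√(0.0544 × 11.6) = 1.589 m.
Argument (x−vt)/(2√(Dt)) = (3.68 − 4.3616)/1.589 = -0.4289; ½·erfc(-0.4289) = 0.7279.
C = 2.47 × 0.7279 = 1.80 mg/L.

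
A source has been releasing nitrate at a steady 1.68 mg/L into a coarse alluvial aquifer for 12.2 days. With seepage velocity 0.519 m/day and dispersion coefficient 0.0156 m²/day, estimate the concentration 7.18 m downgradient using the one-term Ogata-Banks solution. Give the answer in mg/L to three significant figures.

0.142 mg/L

For a continuous step input, C/C₀ ≈ ½·erfc((x−vt)/(2√(Dt))).
vt = 0.519 × 12.2 = 6.3318 m and 2√(Dt) = 2√(0.0156 × 12.2) = 0.8725 m.
Argument (x−vt)/(2√(Dt)) = (7.18 − 6.3318)/0.8725 = 0.9721; ½·erfc(0.9721) = 0.08460.
C = 1.68 × 0.08460 = 0.142 mg/L.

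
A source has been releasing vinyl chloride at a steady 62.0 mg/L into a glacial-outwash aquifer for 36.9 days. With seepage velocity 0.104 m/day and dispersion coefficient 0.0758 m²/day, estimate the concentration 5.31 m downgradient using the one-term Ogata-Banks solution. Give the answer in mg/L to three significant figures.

For a continuous step input, C/C₀ ≈ ½·erfc((x−vt)/(2√(Dt))).
vt = 0.104 × 36.9 = 3.8376 m and 2√(Dt) = 2√(0.0758 × 36.9) = 3.345 m.
Argument (x−vt)/(2√(Dt)) = (5.31 − 3.8376)/3.345 = 0.4402; ½·erfc(0.4402) = 0.2668.
C = 62.0 × 0.2668 = 16.5 mg/L.

16.5 mg/L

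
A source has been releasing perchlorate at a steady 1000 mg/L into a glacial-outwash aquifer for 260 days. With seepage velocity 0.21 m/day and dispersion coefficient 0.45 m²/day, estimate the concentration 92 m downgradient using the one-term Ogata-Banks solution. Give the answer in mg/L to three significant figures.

7.24 mg/L

For a continuous step input, C/C₀ ≈ ½·erfc((x−vt)/(2√(Dt))).
vt = 0.21 × 260 = 54.6 m and 2√(Dt) = 2√(0.45 × 260) = 21.63 m.
Argument (x−vt)/(2√(Dt)) = (92 − 54.6)/21.63 = 1.729; ½·erfc(1.729) = 0.007239.
C = 1000 × 0.007239 = 7.24 mg/L.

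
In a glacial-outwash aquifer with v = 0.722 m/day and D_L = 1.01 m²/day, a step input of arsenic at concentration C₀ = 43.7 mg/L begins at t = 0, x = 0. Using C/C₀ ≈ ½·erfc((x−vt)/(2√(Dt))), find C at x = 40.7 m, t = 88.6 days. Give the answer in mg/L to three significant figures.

For a continuous step input, C/C₀ ≈ ½·erfc((x−vt)/(2√(Dt))).
vt = 0.722 × 88.6 = 63.9692 m and 2√(Dt) = 2√(1.01 × 88.6) = 18.92 m.
Argument (x−vt)/(2√(Dt)) = (40.7 − 63.9692)/18.92 = -1.230; ½·erfc(-1.230) = 0.9590.
C = 43.7 × 0.9590 = 41.9 mg/L.

41.9 mg/L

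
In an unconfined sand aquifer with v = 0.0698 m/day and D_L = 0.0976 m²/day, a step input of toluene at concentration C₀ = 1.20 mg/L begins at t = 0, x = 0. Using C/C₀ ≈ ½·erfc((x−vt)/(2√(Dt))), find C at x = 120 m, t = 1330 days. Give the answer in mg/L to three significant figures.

For a continuous step input, C/C₀ ≈ ½·erfc((x−vt)/(2√(Dt))).
vt = 0.0698 × 1330 = 92.834 m and 2√(Dt) = 2√(0.0976 × 1330) = 22.79 m.
Argument (x−vt)/(2√(Dt)) = (120 − 92.834)/22.79 = 1.192; ½·erfc(1.192) = 0.04592.
C = 1.20 × 0.04592 = 0.0551 mg/L.

0.0551 mg/L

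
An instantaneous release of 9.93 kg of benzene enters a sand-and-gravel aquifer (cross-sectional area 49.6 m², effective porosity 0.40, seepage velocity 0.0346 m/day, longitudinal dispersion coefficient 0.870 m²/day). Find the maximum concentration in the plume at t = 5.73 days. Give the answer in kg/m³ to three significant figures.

0.0632 kg/m³

The peak of an instantaneous 1D plume sits at x = vt; there the Gaussian factor is 1 and C_max = M/(n_e·A·√(4πDt)), where n_e·A is the pore area the mass is dissolved in.
√(4πDt) = √(4π × 0.870 × 5.73) = 7.915 m, so C_max = 9.93/(0.40 × 49.6 × 7.915) = 0.0632 kg/m³.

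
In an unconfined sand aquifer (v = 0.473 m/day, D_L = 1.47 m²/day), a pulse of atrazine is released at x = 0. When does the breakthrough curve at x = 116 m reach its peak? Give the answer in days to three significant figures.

239 days

For the 1D instantaneous-source solution, setting ∂C/∂t = 0 at fixed x gives v²t² + 2Dt − x² = 0, so t = (√(D² + v²x²) − D)/v².
√(D² + v²x²) = √(1.47² + 0.473² × 116²) = 54.89; v² = 0.223729.
t = (54.89 − 1.47)/0.223729 = 239 days (vs. the pure-advection estimate x/v = 245 d).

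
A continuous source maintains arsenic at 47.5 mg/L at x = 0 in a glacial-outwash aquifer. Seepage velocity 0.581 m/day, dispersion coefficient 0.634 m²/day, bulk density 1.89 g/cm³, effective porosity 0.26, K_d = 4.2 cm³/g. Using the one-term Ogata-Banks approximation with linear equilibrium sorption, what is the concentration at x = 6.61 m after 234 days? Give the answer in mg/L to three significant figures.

Retardation factor R = 1 + ρ_b·K_d/n = 1 + 1.89 × 4.2/0.26 = 31.53.
Sorption retards both mechanisms: v_R = v/R = 0.01843 m/day, D_R = D/R = 0.02011 m²/day.
v_R·t = 0.01843 × 234 = 4.31262 m; 2√(D_R t) = 4.339 m; argument = (6.61 − 4.31262)/4.339 = 0.5295.
C = C₀ × ½·erfc(0.5295) = 47.5 × 0.2270 = 10.8 mg/L.

10.8 mg/L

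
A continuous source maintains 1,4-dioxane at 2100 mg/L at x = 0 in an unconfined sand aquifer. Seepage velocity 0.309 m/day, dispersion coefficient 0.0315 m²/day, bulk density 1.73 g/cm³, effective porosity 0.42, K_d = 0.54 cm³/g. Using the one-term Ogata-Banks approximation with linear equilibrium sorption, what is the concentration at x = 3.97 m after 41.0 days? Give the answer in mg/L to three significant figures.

Retardation factor R = 1 + ρ_b·K_d/n = 1 + 1.73 × 0.54/0.42 = 3.224.
Sorption retards both mechanisms: v_R = v/R = 0.09584 m/day, D_R = D/R = 0.009770 m²/day.
v_R·t = 0.09584 × 41.0 = 3.92944 m; 2√(D_R t) = 1.266 m; argument = (3.97 − 3.92944)/1.266 = 0.03204.
C = C₀ × ½·erfc(0.03204) = 2100 × 0.4819 = 1010 mg/L.

1010 mg/L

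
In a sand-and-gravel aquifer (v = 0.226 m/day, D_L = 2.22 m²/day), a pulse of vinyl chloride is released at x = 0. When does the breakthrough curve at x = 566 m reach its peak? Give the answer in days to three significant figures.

For the 1D instantaneous-source solution, setting ∂C/∂t = 0 at fixed x gives v²t² + 2Dt − x² = 0, so t = (√(D² + v²x²) − D)/v².
√(D² + v²x²) = √(2.22² + 0.226² × 566²) = 127.9; v² = 0.051076.
t = (127.9 − 2.22)/0.051076 = 2460 days (vs. the pure-advection estimate x/v = 2500 d).

2460 days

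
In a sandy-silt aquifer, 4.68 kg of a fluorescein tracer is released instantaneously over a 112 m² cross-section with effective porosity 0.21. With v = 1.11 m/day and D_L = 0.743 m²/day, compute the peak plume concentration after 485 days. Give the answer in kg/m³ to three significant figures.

0.00296 kg/m³

The peak of an instantaneous 1D plume sits at x = vt; there the Gaussian factor is 1 and C_max = M/(n_e·A·√(4πDt)), where n_e·A is the pore area the mass is dissolved in.
√(4πDt) = √(4π × 0.743 × 485) = 67.29 m, so C_max = 4.68/(0.21 × 112 × 67.29) = 0.00296 kg/m³.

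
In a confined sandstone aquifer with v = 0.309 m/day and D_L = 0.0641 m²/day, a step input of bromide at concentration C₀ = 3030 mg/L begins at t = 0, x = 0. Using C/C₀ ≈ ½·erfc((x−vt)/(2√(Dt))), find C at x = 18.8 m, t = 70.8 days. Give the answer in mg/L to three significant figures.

2560 mg/L

For a continuous step input, C/C₀ ≈ ½·erfc((x−vt)/(2√(Dt))).
vt = 0.309 × 70.8 = 21.8772 m and 2√(Dt) = 2√(0.0641 × 70.8) = 4.261 m.
Argument (x−vt)/(2√(Dt)) = (18.8 − 21.8772)/4.261 = -0.7222; ½·erfc(-0.7222) = 0.8465.
C = 3030 × 0.8465 = 2560 mg/L.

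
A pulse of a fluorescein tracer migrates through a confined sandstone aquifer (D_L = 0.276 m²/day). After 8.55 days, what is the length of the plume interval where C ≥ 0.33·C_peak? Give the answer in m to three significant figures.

The plume is Gaussian with σ = √(2Dt) = √(2 × 0.276 × 8.55) = 2.172 m.
C/C_peak = exp(−Δx²/(2σ²)) = 0.33 ⇒ Δx = σ·√(−2 ln 0.33) = 2.172 × 1.489 = 3.234 m.
Width = 2Δx = 6.47 m.

6.47 m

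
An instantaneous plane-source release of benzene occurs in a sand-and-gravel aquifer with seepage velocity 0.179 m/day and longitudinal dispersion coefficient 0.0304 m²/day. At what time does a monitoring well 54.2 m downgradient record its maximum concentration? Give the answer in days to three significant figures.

302 days

For the 1D instantaneous-source solution, setting ∂C/∂t = 0 at fixed x gives v²t² + 2Dt − x² = 0, so t = (√(D² + v²x²) − D)/v².
√(D² + v²x²) = √(0.0304² + 0.179² × 54.2²) = 9.702; v² = 0.032041.
t = (9.702 − 0.0304)/0.032041 = 302 days (vs. the pure-advection estimate x/v = 303 d).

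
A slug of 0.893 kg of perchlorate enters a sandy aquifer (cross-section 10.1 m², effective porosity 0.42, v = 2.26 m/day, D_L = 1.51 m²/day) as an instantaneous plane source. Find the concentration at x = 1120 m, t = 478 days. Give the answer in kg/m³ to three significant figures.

For an instantaneous plane source, C(x,t) = M/(n_e·A·√(4πDt)) · exp(−(x−vt)²/(4Dt)), with n_e·A the pore (flow) area.
Plume center vt = 2.26 × 478 = 1080.28 m, so the well at 1120 m is 39.72 m downgradient of the peak.
√(4πDt) = 95.24 m, giving peak height M/(n_e·A·√(4πDt)) = 0.893/(0.42 × 10.1 × 95.24) = 0.002210 kg/m³.
(x−vt)²/(4Dt) = (39.72)²/(4 × 1.51 × 478) = 0.5465; exp(−0.5465) = 0.5790.
C = 0.002210 × 0.5790 = 0.00128 kg/m³.

0.00128 kg/m³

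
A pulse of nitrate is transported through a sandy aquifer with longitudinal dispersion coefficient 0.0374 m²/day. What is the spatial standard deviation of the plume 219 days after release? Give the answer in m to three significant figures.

4.05 m

Dispersive spreading gives a Gaussian with σ² = 2Dt; advection only shifts the center.
σ = √(2 × 0.0374 × 219) = 4.05 m.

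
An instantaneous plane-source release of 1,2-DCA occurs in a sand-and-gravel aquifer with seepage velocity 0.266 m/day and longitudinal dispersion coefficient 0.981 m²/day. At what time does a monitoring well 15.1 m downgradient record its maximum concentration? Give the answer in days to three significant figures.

For the 1D instantaneous-source solution, setting ∂C/∂t = 0 at fixed x gives v²t² + 2Dt − x² = 0, so t = (√(D² + v²x²) − D)/v².
√(D² + v²x²) = √(0.981² + 0.266² × 15.1²) = 4.135; v² = 0.070756.
t = (4.135 − 0.981)/0.070756 = 44.6 days (vs. the pure-advection estimate x/v = 56.8 d).

44.6 days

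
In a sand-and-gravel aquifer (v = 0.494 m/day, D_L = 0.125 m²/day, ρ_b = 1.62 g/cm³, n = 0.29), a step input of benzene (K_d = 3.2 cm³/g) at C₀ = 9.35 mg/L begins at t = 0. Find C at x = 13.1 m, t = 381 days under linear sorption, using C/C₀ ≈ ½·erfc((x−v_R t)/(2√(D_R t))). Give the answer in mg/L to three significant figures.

Retardation factor R = 1 + ρ_b·K_d/n = 1 + 1.62 × 3.2/0.29 = 18.88.
Sorption retards both mechanisms: v_R = v/R = 0.02617 m/day, D_R = D/R = 0.006621 m²/day.
v_R·t = 0.02617 × 381 = 9.97077 m; 2√(D_R t) = 3.177 m; argument = (13.1 − 9.97077)/3.177 = 0.9850.
C = C₀ × ½·erfc(0.9850) = 9.35 × 0.08181 = 0.765 mg/L.

0.765 mg/L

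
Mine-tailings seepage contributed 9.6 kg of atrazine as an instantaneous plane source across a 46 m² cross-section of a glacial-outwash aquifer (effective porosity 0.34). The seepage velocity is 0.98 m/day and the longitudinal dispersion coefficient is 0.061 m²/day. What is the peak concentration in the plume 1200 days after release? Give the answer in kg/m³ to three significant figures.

0.0202 kg/m³

The peak of an instantaneous 1D plume sits at x = vt; there the Gaussian factor is 1 and C_max = M/(n_e·A·√(4πDt)), where n_e·A is the pore area the mass is dissolved in.
√(4πDt) = √(4π × 0.061 × 1200) = 30.33 m, so C_max = 9.6/(0.34 × 46 × 30.33) = 0.0202 kg/m³.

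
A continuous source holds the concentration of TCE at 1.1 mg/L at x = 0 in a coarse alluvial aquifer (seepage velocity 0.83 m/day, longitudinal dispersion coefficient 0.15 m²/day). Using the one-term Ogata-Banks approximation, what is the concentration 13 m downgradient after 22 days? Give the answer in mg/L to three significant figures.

For a continuous step input, C/C₀ ≈ ½·erfc((x−vt)/(2√(Dt))).
vt = 0.83 × 22 = 18.26 m and 2√(Dt) = 2√(0.15 × 22) = 3.633 m.
Argument (x−vt)/(2√(Dt)) = (13 − 18.26)/3.633 = -1.448; ½·erfc(-1.448) = 0.9797.
C = 1.1 × 0.9797 = 1.08 mg/L.

1.08 mg/L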